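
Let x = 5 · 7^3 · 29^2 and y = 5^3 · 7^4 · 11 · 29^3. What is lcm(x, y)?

max exponent per prime: 5^3 · 7^4 · 11 · 29^3 = 80517234875

80517234875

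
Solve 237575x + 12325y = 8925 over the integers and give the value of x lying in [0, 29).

gcd(237575, 12325) = 425 (Euclid: 237575 = 19·12325 + 3400; 12325 = 3·3400 + 2125; 3400 = 1·2125 + 1275; 2125 = 1·1275 + 850; 1275 = 1·850 + 425; 850 = 2·425 + 0), and 425 | 8925.
Extended Euclid: 237575·(11) + 12325·(-212) = 425. Scale by 21: x₀ = 231.
General solution x = x₀ + 29t; reducing mod 29 gives x = 28 (and y = -539).

28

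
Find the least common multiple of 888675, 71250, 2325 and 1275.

26171478750

lcm(888675, 71250) = 888675·71250/gcd = 63318093750/75 = 844241250
lcm(844241250, 2325) = 844241250·2325/gcd = 1962860906250/75 = 26171478750
lcm(26171478750, 1275) = 26171478750·1275/gcd = 33368635406250/1275 = 26171478750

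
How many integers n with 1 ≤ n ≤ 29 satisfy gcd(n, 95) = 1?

95 = 5·19. Inclusion–exclusion on these primes:
29 − ⌊29/5⌋ − ⌊29/19⌋ + ⌊29/95⌋ = 23

23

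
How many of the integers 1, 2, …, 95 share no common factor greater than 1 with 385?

Prime factors of 385: 5, 7, 11. Count integers ≤ 95 divisible by none of them.
By inclusion–exclusion: 95 − ⌊95/5⌋ − ⌊95/7⌋ − ⌊95/11⌋ + ⌊95/35⌋ + ⌊95/55⌋ + ⌊95/77⌋ − ⌊95/385⌋ = 59.

59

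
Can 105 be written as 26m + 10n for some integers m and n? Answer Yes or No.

No

By Bézout, 26m + 10n = 105 has integer solutions iff gcd(26, 10) | 105.
Euclid: 26 = 2·10 + 6; 10 = 1·6 + 4; 6 = 1·4 + 2; 4 = 2·2 + 0. gcd = 2; 105 mod 2 = 1. No.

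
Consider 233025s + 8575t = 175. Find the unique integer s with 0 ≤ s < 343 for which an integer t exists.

gcd(233025, 8575) = 25 (Euclid: 233025 = 27·8575 + 1500; 8575 = 5·1500 + 1075; 1500 = 1·1075 + 425; 1075 = 2·425 + 225; 425 = 1·225 + 200; 225 = 1·200 + 25; 200 = 8·25 + 0), and 25 | 175.
Extended Euclid: 233025·(-40) + 8575·(1087) = 25. Scale by 7: s₀ = -280.
General solution s = s₀ + 343k; reducing mod 343 gives s = 63 (and t = -1712).

63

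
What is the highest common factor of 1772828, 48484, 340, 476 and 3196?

68

1772828 = 2² · 17 · 29² · 31; 48484 = 2² · 17 · 23 · 31; 340 = 2² · 5 · 17; 476 = 2² · 7 · 17; 3196 = 2² · 17 · 47
gcd takes min exponent of each prime: 2² · 17 = 68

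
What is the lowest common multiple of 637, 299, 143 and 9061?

112329217

637 = 7² · 13; 299 = 13 · 23; 143 = 11 · 13; 9061 = 13 · 17 · 41
lcm takes max exponent of each prime: 7² · 11 · 13 · 17 · 23 · 41 = 112329217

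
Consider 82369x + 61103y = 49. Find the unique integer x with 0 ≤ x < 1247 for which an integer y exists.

1043

gcd(82369, 61103) = 49 (Euclid: 82369 = 1·61103 + 21266; 61103 = 2·21266 + 18571; 21266 = 1·18571 + 2695; 18571 = 6·2695 + 2401; 2695 = 1·2401 + 294; 2401 = 8·294 + 49; 294 = 6·49 + 0), and 49 | 49.
Extended Euclid: 82369·(-204) + 61103·(275) = 49. Scale by 1: x₀ = -204.
General solution x = x₀ + 1247t; reducing mod 1247 gives x = 1043 (and y = -1406).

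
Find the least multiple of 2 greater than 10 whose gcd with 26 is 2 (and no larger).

26 = 2·13. Any a with gcd(a, 26) = 2 is a multiple of 2, say 2s, with s coprime to 13.
Need s > 10/2, so s ≥ 6. First s ≥ 6 with gcd(s, 13) = 1 is s = 6. Thus a = 2·6 = 12.

12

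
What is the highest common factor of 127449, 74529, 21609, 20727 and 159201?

127449 = 3² · 7² · 17²; 74529 = 3² · 7² · 13²; 21609 = 3² · 7⁴; 20727 = 3² · 7² · 47; 159201 = 3² · 7² · 19²
gcd takes min exponent of each prime: 3² · 7² = 441

441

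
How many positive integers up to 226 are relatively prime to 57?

143

57 = 3·19. Inclusion–exclusion on these primes:
226 − ⌊226/3⌋ − ⌊226/19⌋ + ⌊226/57⌋ = 143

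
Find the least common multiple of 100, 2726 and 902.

100 = 2² · 5²; 2726 = 2 · 29 · 47; 902 = 2 · 11 · 41
lcm takes max exponent of each prime: 2² · 5² · 11 · 29 · 41 · 47 = 61471300

61471300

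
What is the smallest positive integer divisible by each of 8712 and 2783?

200376

8712 = 2³ · 3² · 11²; 2783 = 11² · 23
max exponents: 2³ · 3² · 11² · 23 = 200376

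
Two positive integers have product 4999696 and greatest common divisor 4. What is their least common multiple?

1249924

For any two positive integers, gcd × lcm equals their product. Hence lcm = 4999696 / 4 = 1249924.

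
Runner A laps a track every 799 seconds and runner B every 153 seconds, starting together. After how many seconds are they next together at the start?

7191

gcd first: 799 = 5·153 + 34; 153 = 4·34 + 17; 34 = 2·17 + 0 → gcd = 17
lcm = 799·153/gcd = 122247/17 = 7191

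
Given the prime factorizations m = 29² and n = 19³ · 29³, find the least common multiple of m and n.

167284151

max exponent per prime: 19³ · 29³ = 167284151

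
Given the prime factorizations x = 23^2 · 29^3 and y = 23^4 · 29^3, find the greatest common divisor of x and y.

12901781

min exponent per shared prime: 23^2 · 29^3 = 12901781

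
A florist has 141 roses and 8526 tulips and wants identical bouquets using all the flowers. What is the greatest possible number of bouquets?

Euclid: 8526 = 60·141 + 66; 141 = 2·66 + 9; 66 = 7·9 + 3; 9 = 3·3 + 0. Last nonzero remainder: 3.

3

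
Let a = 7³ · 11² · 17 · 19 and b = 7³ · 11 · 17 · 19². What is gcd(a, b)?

min exponent per shared prime: 7³ · 11 · 17 · 19 = 1218679

1218679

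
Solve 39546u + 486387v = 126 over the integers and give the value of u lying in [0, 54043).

Euclid: 486387 = 12·39546 + 11835; 39546 = 3·11835 + 4041; 11835 = 2·4041 + 3753; 4041 = 1·3753 + 288; 3753 = 13·288 + 9; 288 = 32·9 + 0 → gcd = 9; 126 = 9·14.
Back-substitution yields 39546·(-1685) + 486387·(137) = 9, so one solution is u = -1685·14 = -23590, v = 137·14 = 1918.
Solutions in u differ by 486387/9 = 54043; the one in [0, 54043) is -23590 mod 54043 = 30453.

30453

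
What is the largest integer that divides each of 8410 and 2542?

Euclid: 8410 = 3·2542 + 784; 2542 = 3·784 + 190; 784 = 4·190 + 24; 190 = 7·24 + 22; 24 = 1·22 + 2; 22 = 11·2 + 0. Last nonzero remainder: 2.

2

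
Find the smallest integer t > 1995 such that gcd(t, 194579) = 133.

gcd(t, 194579) = 133 forces 133 | t; write t = 133s. Then gcd(133s, 133·1463) = 133·gcd(s, 1463), so need gcd(s, 1463) = 1.
133s > 1995 gives s ≥ 16. The least s ≥ 16 coprime to 1463 is 16, so t = 133·16 = 2128.

2128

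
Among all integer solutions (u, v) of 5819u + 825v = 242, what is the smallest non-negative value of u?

43

gcd(5819, 825) = 11 (Euclid: 5819 = 7·825 + 44; 825 = 18·44 + 33; 44 = 1·33 + 11; 33 = 3·11 + 0), and 11 | 242.
Extended Euclid: 5819·(19) + 825·(-134) = 11. Scale by 22: u₀ = 418.
General solution u = u₀ + 75t; reducing mod 75 gives u = 43 (and v = -303).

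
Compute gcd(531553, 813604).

121

Euclid: 813604 = 1·531553 + 282051; 531553 = 1·282051 + 249502; 282051 = 1·249502 + 32549; 249502 = 7·32549 + 21659; 32549 = 1·21659 + 10890; 21659 = 1·10890 + 10769; 10890 = 1·10769 + 121; 10769 = 89·121 + 0. Last nonzero remainder: 121.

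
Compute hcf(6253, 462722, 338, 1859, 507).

169

gcd(6253, 462722): 462722 = 74·6253 + 0 → 6253
gcd(6253, 338): 6253 = 18·338 + 169; 338 = 2·169 + 0 → 169
gcd(169, 1859): 1859 = 11·169 + 0 → 169
gcd(169, 507): 507 = 3·169 + 0 → 169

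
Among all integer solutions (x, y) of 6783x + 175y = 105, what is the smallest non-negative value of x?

gcd(6783, 175) = 7 (Euclid: 6783 = 38·175 + 133; 175 = 1·133 + 42; 133 = 3·42 + 7; 42 = 6·7 + 0), and 7 | 105.
Extended Euclid: 6783·(4) + 175·(-155) = 7. Scale by 15: x₀ = 60.
General solution x = x₀ + 25t; reducing mod 25 gives x = 10 (and y = -387).

10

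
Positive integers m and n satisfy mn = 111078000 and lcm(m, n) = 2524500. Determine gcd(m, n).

44

From gcd × lcm = mn: gcd = 111078000 / 2524500 = 44.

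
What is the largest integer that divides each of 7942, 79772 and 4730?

22

7942 = 2 · 11 · 19²; 79772 = 2² · 7² · 11 · 37; 4730 = 2 · 5 · 11 · 43
gcd takes min exponent of each prime: 2 · 11 = 22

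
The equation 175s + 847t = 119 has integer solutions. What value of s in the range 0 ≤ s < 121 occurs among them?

112

Reduce mod 847: 175s ≡ 119 (mod 847). With g = gcd(175, 847) = 7 dividing 119, divide through: 25s ≡ 17 (mod 121).
Since gcd(25, 121) = 1, s ≡ 17·(25)⁻¹ ≡ 112 (mod 121). Smallest non-negative: 112.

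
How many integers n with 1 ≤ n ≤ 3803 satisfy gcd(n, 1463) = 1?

1463 = 7·11·19. Inclusion–exclusion on these primes:
3803 − ⌊3803/7⌋ − ⌊3803/11⌋ − ⌊3803/19⌋ + ⌊3803/77⌋ + ⌊3803/133⌋ + ⌊3803/209⌋ − ⌊3803/1463⌋ = 2808

2808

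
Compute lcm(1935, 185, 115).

1646685

1935 = 3² · 5 · 43; 185 = 5 · 37; 115 = 5 · 23
lcm takes max exponent of each prime: 3² · 5 · 23 · 37 · 43 = 1646685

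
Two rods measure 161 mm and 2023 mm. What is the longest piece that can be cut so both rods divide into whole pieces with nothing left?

7

161 = 7 · 23
2023 = 7 · 17²
Common: 7 = 7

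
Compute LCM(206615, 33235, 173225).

206615 = 5 · 31² · 43; 33235 = 5 · 17² · 23; 173225 = 5² · 13² · 41
lcm takes max exponent of each prime: 5² · 13² · 17² · 23 · 31² · 41 · 43 = 47580400358725

47580400358725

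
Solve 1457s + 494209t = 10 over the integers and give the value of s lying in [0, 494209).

421621

Euclid: 494209 = 339·1457 + 286; 1457 = 5·286 + 27; 286 = 10·27 + 16; 27 = 1·16 + 11; 16 = 1·11 + 5; 11 = 2·5 + 1; 5 = 5·1 + 0 → gcd = 1; 10 = 1·10.
Back-substitution yields 1457·(91583) + 494209·(-270) = 1, so one solution is s = 91583·10 = 915830, t = -270·10 = -2700.
Solutions in s differ by 494209/1 = 494209; the one in [0, 494209) is 915830 mod 494209 = 421621.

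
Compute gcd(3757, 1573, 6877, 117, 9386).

13

gcd(3757, 1573): 3757 = 2·1573 + 611; 1573 = 2·611 + 351; 611 = 1·351 + 260; 351 = 1·260 + 91; 260 = 2·91 + 78; 91 = 1·78 + 13; 78 = 6·13 + 0 → 13
gcd(13, 6877): 6877 = 529·13 + 0 → 13
gcd(13, 117): 117 = 9·13 + 0 → 13
gcd(13, 9386): 9386 = 722·13 + 0 → 13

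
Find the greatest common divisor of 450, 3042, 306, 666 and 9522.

450 = 2 · 3² · 5²; 3042 = 2 · 3² · 13²; 306 = 2 · 3² · 17; 666 = 2 · 3² · 37; 9522 = 2 · 3² · 23²
gcd takes min exponent of each prime: 2 · 3² = 18

18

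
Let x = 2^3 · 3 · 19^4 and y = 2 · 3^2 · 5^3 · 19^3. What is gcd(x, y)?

min exponent per shared prime: 2 · 3 · 19^3 = 41154

41154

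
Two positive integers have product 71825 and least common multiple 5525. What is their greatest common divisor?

13

From gcd × lcm = uv: gcd = 71825 / 5525 = 13.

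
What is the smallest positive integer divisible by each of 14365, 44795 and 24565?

14365 = 5 · 13² · 17; 44795 = 5 · 17² · 31; 24565 = 5 · 17³
lcm takes max exponent of each prime: 5 · 13² · 17³ · 31 = 128696035

128696035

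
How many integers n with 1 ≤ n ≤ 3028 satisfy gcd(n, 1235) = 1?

2119

Prime factors of 1235: 5, 13, 19. Count integers ≤ 3028 divisible by none of them.
By inclusion–exclusion: 3028 − ⌊3028/5⌋ − ⌊3028/13⌋ − ⌊3028/19⌋ + ⌊3028/65⌋ + ⌊3028/95⌋ + ⌊3028/247⌋ − ⌊3028/1235⌋ = 2119.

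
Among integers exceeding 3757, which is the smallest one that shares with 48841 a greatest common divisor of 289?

4046

48841 = 289·169. Any x with gcd(x, 48841) = 289 is a multiple of 289, say 289s, with s coprime to 169.
Need s > 3757/289, so s ≥ 14. First s ≥ 14 with gcd(s, 169) = 1 is s = 14. Thus x = 289·14 = 4046.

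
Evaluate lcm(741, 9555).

181545

gcd first: 9555 = 12·741 + 663; 741 = 1·663 + 78; 663 = 8·78 + 39; 78 = 2·39 + 0 → gcd = 39
lcm = 741·9555/gcd = 7080255/39 = 181545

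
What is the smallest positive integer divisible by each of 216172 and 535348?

2630164724

gcd first: 535348 = 2·216172 + 103004; 216172 = 2·103004 + 10164; 103004 = 10·10164 + 1364; 10164 = 7·1364 + 616; 1364 = 2·616 + 132; 616 = 4·132 + 88; 132 = 1·88 + 44; 88 = 2·44 + 0 → gcd = 44
lcm = 216172·535348/gcd = 115727247856/44 = 2630164724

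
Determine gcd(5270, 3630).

Euclid: 5270 = 1·3630 + 1640; 3630 = 2·1640 + 350; 1640 = 4·350 + 240; 350 = 1·240 + 110; 240 = 2·110 + 20; 110 = 5·20 + 10; 20 = 2·10 + 0. Last nonzero remainder: 10.

10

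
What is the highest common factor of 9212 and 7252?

Euclid: 9212 = 1·7252 + 1960; 7252 = 3·1960 + 1372; 1960 = 1·1372 + 588; 1372 = 2·588 + 196; 588 = 3·196 + 0. Last nonzero remainder: 196.

196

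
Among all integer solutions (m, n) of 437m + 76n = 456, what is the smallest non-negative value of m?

0

Euclid: 437 = 5·76 + 57; 76 = 1·57 + 19; 57 = 3·19 + 0 → gcd = 19; 456 = 19·24.
Back-substitution yields 437·(-1) + 76·(6) = 19, so one solution is m = -1·24 = -24, n = 6·24 = 144.
Solutions in m differ by 76/19 = 4; the one in [0, 4) is -24 mod 4 = 0.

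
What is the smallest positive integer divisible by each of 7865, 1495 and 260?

7865 = 5 · 11² · 13; 1495 = 5 · 13 · 23; 260 = 2² · 5 · 13
lcm takes max exponent of each prime: 2² · 5 · 11² · 13 · 23 = 723580

723580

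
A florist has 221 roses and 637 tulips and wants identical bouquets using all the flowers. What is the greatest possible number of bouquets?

13

Euclid: 637 = 2·221 + 195; 221 = 1·195 + 26; 195 = 7·26 + 13; 26 = 2·13 + 0. Last nonzero remainder: 13.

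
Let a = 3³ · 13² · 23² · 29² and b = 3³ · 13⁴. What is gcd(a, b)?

4563

min exponent per shared prime: 3³ · 13² = 4563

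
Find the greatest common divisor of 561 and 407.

561 = 3 · 11 · 17
407 = 11 · 37
Common: 11 = 11

11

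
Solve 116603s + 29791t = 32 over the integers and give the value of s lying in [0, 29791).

20008

Reduce mod 29791: 116603s ≡ 32 (mod 29791). With g = gcd(116603, 29791) = 1 dividing 32, divide through: 116603s ≡ 32 (mod 29791).
Since gcd(116603, 29791) = 1, s ≡ 32·(116603)⁻¹ ≡ 20008 (mod 29791). Smallest non-negative: 20008.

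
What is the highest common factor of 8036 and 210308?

196

Euclid: 210308 = 26·8036 + 1372; 8036 = 5·1372 + 1176; 1372 = 1·1176 + 196; 1176 = 6·196 + 0. Last nonzero remainder: 196.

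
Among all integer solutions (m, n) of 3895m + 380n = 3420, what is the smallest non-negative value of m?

0

Euclid: 3895 = 10·380 + 95; 380 = 4·95 + 0 → gcd = 95; 3420 = 95·36.
Back-substitution yields 3895·(1) + 380·(-10) = 95, so one solution is m = 1·36 = 36, n = -10·36 = -360.
Solutions in m differ by 380/95 = 4; the one in [0, 4) is 36 mod 4 = 0.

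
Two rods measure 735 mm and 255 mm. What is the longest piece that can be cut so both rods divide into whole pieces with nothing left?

15

Euclid: 735 = 2·255 + 225; 255 = 1·225 + 30; 225 = 7·30 + 15; 30 = 2·15 + 0. Last nonzero remainder: 15.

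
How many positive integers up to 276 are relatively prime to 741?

Prime factors of 741: 3, 13, 19. Count integers ≤ 276 divisible by none of them.
By inclusion–exclusion: 276 − ⌊276/3⌋ − ⌊276/13⌋ − ⌊276/19⌋ + ⌊276/39⌋ + ⌊276/57⌋ + ⌊276/247⌋ − ⌊276/741⌋ = 161.

161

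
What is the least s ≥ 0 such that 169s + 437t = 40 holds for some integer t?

Reduce mod 437: 169s ≡ 40 (mod 437). With g = gcd(169, 437) = 1 dividing 40, divide through: 169s ≡ 40 (mod 437).
Since gcd(169, 437) = 1, s ≡ 40·(169)⁻¹ ≡ 189 (mod 437). Smallest non-negative: 189.

189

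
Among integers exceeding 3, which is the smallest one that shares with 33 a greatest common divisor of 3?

gcd(a, 33) = 3 forces 3 | a; write a = 3s. Then gcd(3s, 3·11) = 3·gcd(s, 11), so need gcd(s, 11) = 1.
3s > 3 gives s ≥ 2. The least s ≥ 2 coprime to 11 is 2, so a = 3·2 = 6.

6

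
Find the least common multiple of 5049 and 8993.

gcd first: 8993 = 1·5049 + 3944; 5049 = 1·3944 + 1105; 3944 = 3·1105 + 629; 1105 = 1·629 + 476; 629 = 1·476 + 153; 476 = 3·153 + 17; 153 = 9·17 + 0 → gcd = 17
lcm = 5049·8993/gcd = 45405657/17 = 2670921

2670921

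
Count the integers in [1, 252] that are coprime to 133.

Prime factors of 133: 7, 19. Count integers ≤ 252 divisible by none of them.
By inclusion–exclusion: 252 − ⌊252/7⌋ − ⌊252/19⌋ + ⌊252/133⌋ = 204.

204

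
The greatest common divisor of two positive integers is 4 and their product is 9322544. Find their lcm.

For any two positive integers, gcd × lcm equals their product. Hence lcm = 9322544 / 4 = 2330636.

2330636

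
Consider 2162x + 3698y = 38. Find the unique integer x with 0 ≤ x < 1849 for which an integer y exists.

Euclid: 3698 = 1·2162 + 1536; 2162 = 1·1536 + 626; 1536 = 2·626 + 284; 626 = 2·284 + 58; 284 = 4·58 + 52; 58 = 1·52 + 6; 52 = 8·6 + 4; 6 = 1·4 + 2; 4 = 2·2 + 0 → gcd = 2; 38 = 2·19.
Back-substitution yields 2162·(638) + 3698·(-373) = 2, so one solution is x = 638·19 = 12122, y = -373·19 = -7087.
Solutions in x differ by 3698/2 = 1849; the one in [0, 1849) is 12122 mod 1849 = 1028.

1028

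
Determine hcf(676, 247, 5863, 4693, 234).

13

676 = 2² · 13²; 247 = 13 · 19; 5863 = 11 · 13 · 41; 4693 = 13 · 19²; 234 = 2 · 3² · 13
gcd takes min exponent of each prime: 13 = 13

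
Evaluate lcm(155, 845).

26195

gcd first: 845 = 5·155 + 70; 155 = 2·70 + 15; 70 = 4·15 + 10; 15 = 1·10 + 5; 10 = 2·5 + 0 → gcd = 5
lcm = 155·845/gcd = 130975/5 = 26195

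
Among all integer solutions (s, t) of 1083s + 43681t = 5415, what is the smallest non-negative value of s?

5

Euclid: 43681 = 40·1083 + 361; 1083 = 3·361 + 0 → gcd = 361; 5415 = 361·15.
Back-substitution yields 1083·(-40) + 43681·(1) = 361, so one solution is s = -40·15 = -600, t = 1·15 = 15.
Solutions in s differ by 43681/361 = 121; the one in [0, 121) is -600 mod 121 = 5.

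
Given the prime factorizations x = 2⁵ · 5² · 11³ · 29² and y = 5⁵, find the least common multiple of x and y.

max exponent per prime: 2⁵ · 5⁵ · 11³ · 29² = 111937100000

111937100000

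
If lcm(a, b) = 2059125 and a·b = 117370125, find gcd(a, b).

From gcd × lcm = ab: gcd = 117370125 / 2059125 = 57.

57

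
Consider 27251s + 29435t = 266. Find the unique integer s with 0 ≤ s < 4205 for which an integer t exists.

3531

Reduce mod 29435: 27251s ≡ 266 (mod 29435). With g = gcd(27251, 29435) = 7 dividing 266, divide through: 3893s ≡ 38 (mod 4205).
Since gcd(3893, 4205) = 1, s ≡ 38·(3893)⁻¹ ≡ 3531 (mod 4205). Smallest non-negative: 3531.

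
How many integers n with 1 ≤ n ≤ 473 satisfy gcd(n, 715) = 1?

318

715 = 5·11·13. Inclusion–exclusion on these primes:
473 − ⌊473/5⌋ − ⌊473/11⌋ − ⌊473/13⌋ + ⌊473/55⌋ + ⌊473/65⌋ + ⌊473/143⌋ − ⌊473/715⌋ = 318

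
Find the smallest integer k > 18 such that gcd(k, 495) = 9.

Multiples of 9 above 18: 9·3, 9·4, … . Need the cofactor coprime to 495/9 = 55.
Checking s = 3, 4, … the first with gcd(s, 55) = 1 is s = 3, giving 27.

27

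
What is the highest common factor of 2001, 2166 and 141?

3

2001 = 3 · 23 · 29; 2166 = 2 · 3 · 19²; 141 = 3 · 47
gcd takes min exponent of each prime: 3 = 3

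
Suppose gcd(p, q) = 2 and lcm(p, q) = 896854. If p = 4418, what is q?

p·q = gcd·lcm = 2·896854 = 1793708, so q = 1793708/4418 = 406.

406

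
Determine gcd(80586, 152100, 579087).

gcd(80586, 152100): 152100 = 1·80586 + 71514; 80586 = 1·71514 + 9072; 71514 = 7·9072 + 8010; 9072 = 1·8010 + 1062; 8010 = 7·1062 + 576; 1062 = 1·576 + 486; 576 = 1·486 + 90; 486 = 5·90 + 36; 90 = 2·36 + 18; 36 = 2·18 + 0 → 18
gcd(18, 579087): 579087 = 32171·18 + 9; 18 = 2·9 + 0 → 9

9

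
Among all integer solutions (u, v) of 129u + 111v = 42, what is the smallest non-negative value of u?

27

Reduce mod 111: 129u ≡ 42 (mod 111). With g = gcd(129, 111) = 3 dividing 42, divide through: 43u ≡ 14 (mod 37).
Since gcd(43, 37) = 1, u ≡ 14·(43)⁻¹ ≡ 27 (mod 37). Smallest non-negative: 27.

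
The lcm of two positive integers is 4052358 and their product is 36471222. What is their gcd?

gcd·lcm = product, so gcd = 36471222/4052358 = 9.

9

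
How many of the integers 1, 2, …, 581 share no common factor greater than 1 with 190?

221

190 = 2·5·19. Inclusion–exclusion on these primes:
581 − ⌊581/2⌋ − ⌊581/5⌋ − ⌊581/19⌋ + ⌊581/10⌋ + ⌊581/38⌋ + ⌊581/95⌋ − ⌊581/190⌋ = 221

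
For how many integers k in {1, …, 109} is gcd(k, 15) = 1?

15 = 3·5. Inclusion–exclusion on these primes:
109 − ⌊109/3⌋ − ⌊109/5⌋ + ⌊109/15⌋ = 59

59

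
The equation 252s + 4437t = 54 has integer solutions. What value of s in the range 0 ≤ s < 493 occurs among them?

Euclid: 4437 = 17·252 + 153; 252 = 1·153 + 99; 153 = 1·99 + 54; 99 = 1·54 + 45; 54 = 1·45 + 9; 45 = 5·9 + 0 → gcd = 9; 54 = 9·6.
Back-substitution yields 252·(-88) + 4437·(5) = 9, so one solution is s = -88·6 = -528, t = 5·6 = 30.
Solutions in s differ by 4437/9 = 493; the one in [0, 493) is -528 mod 493 = 458.

458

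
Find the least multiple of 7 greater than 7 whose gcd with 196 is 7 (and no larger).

gcd(m, 196) = 7 forces 7 | m; write m = 7s. Then gcd(7s, 7·28) = 7·gcd(s, 28), so need gcd(s, 28) = 1.
7s > 7 gives s ≥ 2. The least s ≥ 2 coprime to 28 is 3, so m = 7·3 = 21.

21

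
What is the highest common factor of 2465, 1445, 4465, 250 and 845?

gcd(2465, 1445): 2465 = 1·1445 + 1020; 1445 = 1·1020 + 425; 1020 = 2·425 + 170; 425 = 2·170 + 85; 170 = 2·85 + 0 → 85
gcd(85, 4465): 4465 = 52·85 + 45; 85 = 1·45 + 40; 45 = 1·40 + 5; 40 = 8·5 + 0 → 5
gcd(5, 250): 250 = 50·5 + 0 → 5
gcd(5, 845): 845 = 169·5 + 0 → 5

5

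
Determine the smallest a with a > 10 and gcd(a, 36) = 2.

gcd(a, 36) = 2 forces 2 | a; write a = 2s. Then gcd(2s, 2·18) = 2·gcd(s, 18), so need gcd(s, 18) = 1.
2s > 10 gives s ≥ 6. The least s ≥ 6 coprime to 18 is 7, so a = 2·7 = 14.

14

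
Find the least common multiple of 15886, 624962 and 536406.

46615290618

15886 = 2 · 13² · 47; 624962 = 2 · 13² · 43²; 536406 = 2 · 3 · 13² · 23²
lcm takes max exponent of each prime: 2 · 3 · 13² · 23² · 43² · 47 = 46615290618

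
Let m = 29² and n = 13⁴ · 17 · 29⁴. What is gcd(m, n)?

min exponent per shared prime: 29² = 841

841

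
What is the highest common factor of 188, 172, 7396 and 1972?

4

188 = 2² · 47; 172 = 2² · 43; 7396 = 2² · 43²; 1972 = 2² · 17 · 29
gcd takes min exponent of each prime: 2² = 4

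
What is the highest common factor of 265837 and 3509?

121

265837 = 11² · 13³
3509 = 11² · 29
Common: 11² = 121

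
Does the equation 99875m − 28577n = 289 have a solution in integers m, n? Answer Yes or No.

Yes

gcd(99875, 28577): 99875 = 3·28577 + 14144; 28577 = 2·14144 + 289; 14144 = 48·289 + 272; 289 = 1·272 + 17; 272 = 16·17 + 0 → 17
17 divides 289, so a solution exists.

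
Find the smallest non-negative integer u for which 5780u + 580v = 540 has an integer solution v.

gcd(5780, 580) = 20 (Euclid: 5780 = 9·580 + 560; 580 = 1·560 + 20; 560 = 28·20 + 0), and 20 | 540.
Extended Euclid: 5780·(-1) + 580·(10) = 20. Scale by 27: u₀ = -27.
General solution u = u₀ + 29t; reducing mod 29 gives u = 2 (and v = -19).

2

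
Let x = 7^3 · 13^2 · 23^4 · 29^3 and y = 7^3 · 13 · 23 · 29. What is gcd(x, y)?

min exponent per shared prime: 7^3 · 13 · 23 · 29 = 2974153

2974153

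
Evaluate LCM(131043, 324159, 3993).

131043 = 3 · 11² · 19²; 324159 = 3 · 11² · 19 · 47; 3993 = 3 · 11³
lcm takes max exponent of each prime: 3 · 11³ · 19² · 47 = 67749231

67749231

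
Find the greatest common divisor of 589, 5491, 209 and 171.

589 = 19 · 31; 5491 = 17² · 19; 209 = 11 · 19; 171 = 3² · 19
gcd takes min exponent of each prime: 19 = 19

19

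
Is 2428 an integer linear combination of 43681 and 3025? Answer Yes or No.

No

gcd(43681, 3025): 43681 = 14·3025 + 1331; 3025 = 2·1331 + 363; 1331 = 3·363 + 242; 363 = 1·242 + 121; 242 = 2·121 + 0 → 121
121 does not divide 2428, so a solution does not exist.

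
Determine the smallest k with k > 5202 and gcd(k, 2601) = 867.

Multiples of 867 above 5202: 867·7, 867·8, … . Need the cofactor coprime to 2601/867 = 3.
Checking s = 7, 8, … the first with gcd(s, 3) = 1 is s = 7, giving 6069.

6069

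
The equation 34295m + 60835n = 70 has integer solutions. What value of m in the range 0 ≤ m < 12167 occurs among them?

Reduce mod 60835: 34295m ≡ 70 (mod 60835). With g = gcd(34295, 60835) = 5 dividing 70, divide through: 6859m ≡ 14 (mod 12167).
Since gcd(6859, 12167) = 1, m ≡ 14·(6859)⁻¹ ≡ 3232 (mod 12167). Smallest non-negative: 3232.

3232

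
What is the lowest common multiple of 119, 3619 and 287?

2522443

119 = 7 · 17; 3619 = 7 · 11 · 47; 287 = 7 · 41
lcm takes max exponent of each prime: 7 · 11 · 17 · 41 · 47 = 2522443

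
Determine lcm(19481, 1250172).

28753956

19481 = 7 · 11² · 23; 1250172 = 2² · 3² · 7 · 11² · 41
max exponents: 2² · 3² · 7 · 11² · 23 · 41 = 28753956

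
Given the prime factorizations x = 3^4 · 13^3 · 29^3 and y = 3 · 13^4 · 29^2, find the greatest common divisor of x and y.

5543031

min exponent per shared prime: 3 · 13^3 · 29^2 = 5543031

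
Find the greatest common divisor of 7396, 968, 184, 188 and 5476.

gcd(7396, 968): 7396 = 7·968 + 620; 968 = 1·620 + 348; 620 = 1·348 + 272; 348 = 1·272 + 76; 272 = 3·76 + 44; 76 = 1·44 + 32; 44 = 1·32 + 12; 32 = 2·12 + 8; 12 = 1·8 + 4; 8 = 2·4 + 0 → 4
gcd(4, 184): 184 = 46·4 + 0 → 4
gcd(4, 188): 188 = 47·4 + 0 → 4
gcd(4, 5476): 5476 = 1369·4 + 0 → 4

4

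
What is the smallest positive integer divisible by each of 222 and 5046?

222 = 2 · 3 · 37; 5046 = 2 · 3 · 29²
max exponents: 2 · 3 · 29² · 37 = 186702

186702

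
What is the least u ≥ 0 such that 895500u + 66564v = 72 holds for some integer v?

Reduce mod 66564: 895500u ≡ 72 (mod 66564). With g = gcd(895500, 66564) = 36 dividing 72, divide through: 24875u ≡ 2 (mod 1849).
Since gcd(24875, 1849) = 1, u ≡ 2·(24875)⁻¹ ≡ 684 (mod 1849). Smallest non-negative: 684.

684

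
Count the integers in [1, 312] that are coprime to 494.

137

494 = 2·13·19. Inclusion–exclusion on these primes:
312 − ⌊312/2⌋ − ⌊312/13⌋ − ⌊312/19⌋ + ⌊312/26⌋ + ⌊312/38⌋ + ⌊312/247⌋ − ⌊312/494⌋ = 137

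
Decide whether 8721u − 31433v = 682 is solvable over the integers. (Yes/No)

No

By Bézout, 8721u − 31433v = 682 has integer solutions iff gcd(8721, 31433) | 682.
Euclid: 31433 = 3·8721 + 5270; 8721 = 1·5270 + 3451; 5270 = 1·3451 + 1819; 3451 = 1·1819 + 1632; 1819 = 1·1632 + 187; 1632 = 8·187 + 136; 187 = 1·136 + 51; 136 = 2·51 + 34; 51 = 1·34 + 17; 34 = 2·17 + 0. gcd = 17; 682 mod 17 = 2. No.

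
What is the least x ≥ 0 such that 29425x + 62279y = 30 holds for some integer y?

Reduce mod 62279: 29425x ≡ 30 (mod 62279). With g = gcd(29425, 62279) = 1 dividing 30, divide through: 29425x ≡ 30 (mod 62279).
Since gcd(29425, 62279) = 1, x ≡ 30·(29425)⁻¹ ≡ 27843 (mod 62279). Smallest non-negative: 27843.

27843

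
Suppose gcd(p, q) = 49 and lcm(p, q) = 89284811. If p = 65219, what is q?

Using pq = gcd(p,q)·lcm(p,q) = 49·89284811 = 4374955739, we get q = 4374955739/65219 = 67081.

67081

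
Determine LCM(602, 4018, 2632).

32481512

602 = 2 · 7 · 43; 4018 = 2 · 7² · 41; 2632 = 2³ · 7 · 47
lcm takes max exponent of each prime: 2³ · 7² · 41 · 43 · 47 = 32481512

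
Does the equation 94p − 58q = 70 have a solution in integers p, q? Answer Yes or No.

By Bézout, 94p − 58q = 70 has integer solutions iff gcd(94, 58) | 70.
Euclid: 94 = 1·58 + 36; 58 = 1·36 + 22; 36 = 1·22 + 14; 22 = 1·14 + 8; 14 = 1·8 + 6; 8 = 1·6 + 2; 6 = 3·2 + 0. gcd = 2; 70 mod 2 = 0. Yes.

Yes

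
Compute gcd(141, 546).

Euclid: 546 = 3·141 + 123; 141 = 1·123 + 18; 123 = 6·18 + 15; 18 = 1·15 + 3; 15 = 5·3 + 0. Last nonzero remainder: 3.

3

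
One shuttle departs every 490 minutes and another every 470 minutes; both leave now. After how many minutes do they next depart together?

gcd first: 490 = 1·470 + 20; 470 = 23·20 + 10; 20 = 2·10 + 0 → gcd = 10
lcm = 490·470/gcd = 230300/10 = 23030

23030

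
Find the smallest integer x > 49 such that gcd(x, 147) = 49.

Multiples of 49 above 49: 49·2, 49·3, … . Need the cofactor coprime to 147/49 = 3.
Checking s = 2, 3, … the first with gcd(s, 3) = 1 is s = 2, giving 98.

98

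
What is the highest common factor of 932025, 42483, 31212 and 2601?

gcd(932025, 42483): 932025 = 21·42483 + 39882; 42483 = 1·39882 + 2601; 39882 = 15·2601 + 867; 2601 = 3·867 + 0 → 867
gcd(867, 31212): 31212 = 36·867 + 0 → 867
gcd(867, 2601): 2601 = 3·867 + 0 → 867

867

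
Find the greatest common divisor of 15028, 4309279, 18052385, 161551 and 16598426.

gcd(15028, 4309279): 4309279 = 286·15028 + 11271; 15028 = 1·11271 + 3757; 11271 = 3·3757 + 0 → 3757
gcd(3757, 18052385): 18052385 = 4805·3757 + 0 → 3757
gcd(3757, 161551): 161551 = 43·3757 + 0 → 3757
gcd(3757, 16598426): 16598426 = 4418·3757 + 0 → 3757

3757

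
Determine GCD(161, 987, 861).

7

gcd(161, 987): 987 = 6·161 + 21; 161 = 7·21 + 14; 21 = 1·14 + 7; 14 = 2·7 + 0 → 7
gcd(7, 861): 861 = 123·7 + 0 → 7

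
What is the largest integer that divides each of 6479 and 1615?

19

6479 = 11 · 19 · 31
1615 = 5 · 17 · 19
Common: 19 = 19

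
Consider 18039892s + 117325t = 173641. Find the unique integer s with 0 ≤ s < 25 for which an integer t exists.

23

Reduce mod 117325: 18039892s ≡ 173641 (mod 117325). With g = gcd(18039892, 117325) = 4693 dividing 173641, divide through: 3844s ≡ 37 (mod 25).
Since gcd(3844, 25) = 1, s ≡ 37·(3844)⁻¹ ≡ 23 (mod 25). Smallest non-negative: 23.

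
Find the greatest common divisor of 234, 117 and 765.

gcd(234, 117): 234 = 2·117 + 0 → 117
gcd(117, 765): 765 = 6·117 + 63; 117 = 1·63 + 54; 63 = 1·54 + 9; 54 = 6·9 + 0 → 9

9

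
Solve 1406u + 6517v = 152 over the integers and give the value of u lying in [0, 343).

65

Reduce mod 6517: 1406u ≡ 152 (mod 6517). With g = gcd(1406, 6517) = 19 dividing 152, divide through: 74u ≡ 8 (mod 343).
Since gcd(74, 343) = 1, u ≡ 8·(74)⁻¹ ≡ 65 (mod 343). Smallest non-negative: 65.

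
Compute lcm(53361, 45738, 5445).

1600830

53361 = 3² · 7² · 11²; 45738 = 2 · 3³ · 7 · 11²; 5445 = 3² · 5 · 11²
lcm takes max exponent of each prime: 2 · 3³ · 5 · 7² · 11² = 1600830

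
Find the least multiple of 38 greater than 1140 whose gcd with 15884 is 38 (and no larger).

Multiples of 38 above 1140: 38·31, 38·32, … . Need the cofactor coprime to 15884/38 = 418.
Checking s = 31, 32, … the first with gcd(s, 418) = 1 is s = 31, giving 1178.

1178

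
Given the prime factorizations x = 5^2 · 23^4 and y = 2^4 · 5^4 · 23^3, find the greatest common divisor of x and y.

304175

min exponent per shared prime: 5^2 · 23^3 = 304175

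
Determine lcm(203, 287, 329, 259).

14473697

203 = 7 · 29; 287 = 7 · 41; 329 = 7 · 47; 259 = 7 · 37
lcm takes max exponent of each prime: 7 · 29 · 37 · 41 · 47 = 14473697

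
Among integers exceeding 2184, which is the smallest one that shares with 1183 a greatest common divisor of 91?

2275

gcd(k, 1183) = 91 forces 91 | k; write k = 91s. Then gcd(91s, 91·13) = 91·gcd(s, 13), so need gcd(s, 13) = 1.
91s > 2184 gives s ≥ 25. The least s ≥ 25 coprime to 13 is 25, so k = 91·25 = 2275.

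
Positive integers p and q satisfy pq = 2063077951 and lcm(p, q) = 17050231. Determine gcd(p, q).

From gcd × lcm = pq: gcd = 2063077951 / 17050231 = 121.

121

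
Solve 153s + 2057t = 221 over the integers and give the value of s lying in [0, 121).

gcd(153, 2057) = 17 (Euclid: 2057 = 13·153 + 68; 153 = 2·68 + 17; 68 = 4·17 + 0), and 17 | 221.
Extended Euclid: 153·(27) + 2057·(-2) = 17. Scale by 13: s₀ = 351.
General solution s = s₀ + 121k; reducing mod 121 gives s = 109 (and t = -8).

109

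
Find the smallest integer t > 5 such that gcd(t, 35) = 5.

Multiples of 5 above 5: 5·2, 5·3, … . Need the cofactor coprime to 35/5 = 7.
Checking s = 2, 3, … the first with gcd(s, 7) = 1 is s = 2, giving 10.

10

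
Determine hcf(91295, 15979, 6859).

19

91295 = 5 · 19 · 31²; 15979 = 19 · 29²; 6859 = 19³
gcd takes min exponent of each prime: 19 = 19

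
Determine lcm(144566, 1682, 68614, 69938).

144566 = 2 · 41² · 43; 1682 = 2 · 29²; 68614 = 2 · 7 · 13² · 29; 69938 = 2 · 11² · 17²
lcm takes max exponent of each prime: 2 · 7 · 11² · 13² · 17² · 29² · 41² · 43 = 5029561444869962

5029561444869962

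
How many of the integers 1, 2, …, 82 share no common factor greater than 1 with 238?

Prime factors of 238: 2, 7, 17. Count integers ≤ 82 divisible by none of them.
By inclusion–exclusion: 82 − ⌊82/2⌋ − ⌊82/7⌋ − ⌊82/17⌋ + ⌊82/14⌋ + ⌊82/34⌋ + ⌊82/119⌋ − ⌊82/238⌋ = 33.

33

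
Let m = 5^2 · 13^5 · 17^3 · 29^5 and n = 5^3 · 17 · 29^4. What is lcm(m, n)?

max exponent per prime: 5^3 · 13^5 · 17^3 · 29^5 = 4676958627789105125

4676958627789105125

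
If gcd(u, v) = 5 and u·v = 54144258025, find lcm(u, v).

gcd·lcm = product, so lcm = 54144258025/5 = 10828851605.

10828851605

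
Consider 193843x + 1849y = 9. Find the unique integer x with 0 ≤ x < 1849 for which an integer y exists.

Euclid: 193843 = 104·1849 + 1547; 1849 = 1·1547 + 302; 1547 = 5·302 + 37; 302 = 8·37 + 6; 37 = 6·6 + 1; 6 = 6·1 + 0 → gcd = 1; 9 = 1·9.
Back-substitution yields 193843·(300) + 1849·(-31451) = 1, so one solution is x = 300·9 = 2700, y = -31451·9 = -283059.
Solutions in x differ by 1849/1 = 1849; the one in [0, 1849) is 2700 mod 1849 = 851.

851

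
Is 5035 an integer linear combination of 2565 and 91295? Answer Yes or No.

Yes

gcd(2565, 91295): 91295 = 35·2565 + 1520; 2565 = 1·1520 + 1045; 1520 = 1·1045 + 475; 1045 = 2·475 + 95; 475 = 5·95 + 0 → 95
95 divides 5035, so a solution exists.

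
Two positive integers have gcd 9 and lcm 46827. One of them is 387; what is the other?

1089

Using ab = gcd(a,b)·lcm(a,b) = 9·46827 = 421443, we get b = 421443/387 = 1089.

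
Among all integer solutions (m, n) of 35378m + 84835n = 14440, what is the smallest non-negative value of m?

Euclid: 84835 = 2·35378 + 14079; 35378 = 2·14079 + 7220; 14079 = 1·7220 + 6859; 7220 = 1·6859 + 361; 6859 = 19·361 + 0 → gcd = 361; 14440 = 361·40.
Back-substitution yields 35378·(12) + 84835·(-5) = 361, so one solution is m = 12·40 = 480, n = -5·40 = -200.
Solutions in m differ by 84835/361 = 235; the one in [0, 235) is 480 mod 235 = 10.

10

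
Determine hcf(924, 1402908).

12

924 = 2² · 3 · 7 · 11
1402908 = 2² · 3 · 13 · 17 · 23²
Common: 2² · 3 = 12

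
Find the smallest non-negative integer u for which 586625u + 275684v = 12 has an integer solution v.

gcd(586625, 275684) = 1 (Euclid: 586625 = 2·275684 + 35257; 275684 = 7·35257 + 28885; 35257 = 1·28885 + 6372; 28885 = 4·6372 + 3397; 6372 = 1·3397 + 2975; 3397 = 1·2975 + 422; 2975 = 7·422 + 21; 422 = 20·21 + 2; 21 = 10·2 + 1; 2 = 2·1 + 0), and 1 | 12.
Extended Euclid: 586625·(131309) + 275684·(-279411) = 1. Scale by 12: u₀ = 1575708.
General solution u = u₀ + 275684t; reducing mod 275684 gives u = 197288 (and v = -419807).

197288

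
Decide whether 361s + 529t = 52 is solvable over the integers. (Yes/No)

Yes

By Bézout, 361s + 529t = 52 has integer solutions iff gcd(361, 529) | 52.
Euclid: 529 = 1·361 + 168; 361 = 2·168 + 25; 168 = 6·25 + 18; 25 = 1·18 + 7; 18 = 2·7 + 4; 7 = 1·4 + 3; 4 = 1·3 + 1; 3 = 3·1 + 0. gcd = 1; 52 mod 1 = 0. Yes.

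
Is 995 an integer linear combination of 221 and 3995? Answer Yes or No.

No

By Bézout, 221u + 3995v = 995 has integer solutions iff gcd(221, 3995) | 995.
Euclid: 3995 = 18·221 + 17; 221 = 13·17 + 0. gcd = 17; 995 mod 17 = 9. No.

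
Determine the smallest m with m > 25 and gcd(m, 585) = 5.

585 = 5·117. Any m with gcd(m, 585) = 5 is a multiple of 5, say 5s, with s coprime to 117.
Need s > 25/5, so s ≥ 6. First s ≥ 6 with gcd(s, 117) = 1 is s = 7. Thus m = 5·7 = 35.

35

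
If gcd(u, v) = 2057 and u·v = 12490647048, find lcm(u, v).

6072264

For any two positive integers, gcd × lcm equals their product. Hence lcm = 12490647048 / 2057 = 6072264.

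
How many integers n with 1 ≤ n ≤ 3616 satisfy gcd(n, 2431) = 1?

2431 = 11·13·17. Inclusion–exclusion on these primes:
3616 − ⌊3616/11⌋ − ⌊3616/13⌋ − ⌊3616/17⌋ + ⌊3616/143⌋ + ⌊3616/187⌋ + ⌊3616/221⌋ − ⌊3616/2431⌋ = 2857

2857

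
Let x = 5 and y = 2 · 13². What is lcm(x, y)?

1690

max exponent per prime: 2 · 5 · 13² = 1690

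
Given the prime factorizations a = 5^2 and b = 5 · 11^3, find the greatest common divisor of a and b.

5

min exponent per shared prime: 5 = 5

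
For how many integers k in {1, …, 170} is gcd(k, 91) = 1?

134

91 = 7·13. Inclusion–exclusion on these primes:
170 − ⌊170/7⌋ − ⌊170/13⌋ + ⌊170/91⌋ = 134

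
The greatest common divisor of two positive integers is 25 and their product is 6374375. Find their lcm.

Since gcd(m,n)·lcm(m,n) = mn, lcm = 6374375/25 = 254975.

254975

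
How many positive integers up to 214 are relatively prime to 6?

71

Prime factors of 6: 2, 3. Count integers ≤ 214 divisible by none of them.
By inclusion–exclusion: 214 − ⌊214/2⌋ − ⌊214/3⌋ + ⌊214/6⌋ = 71.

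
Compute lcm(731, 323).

gcd first: 731 = 2·323 + 85; 323 = 3·85 + 68; 85 = 1·68 + 17; 68 = 4·17 + 0 → gcd = 17
lcm = 731·323/gcd = 236113/17 = 13889

13889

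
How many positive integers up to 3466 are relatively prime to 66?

1050

66 = 2·3·11. Inclusion–exclusion on these primes:
3466 − ⌊3466/2⌋ − ⌊3466/3⌋ − ⌊3466/11⌋ + ⌊3466/6⌋ + ⌊3466/22⌋ + ⌊3466/33⌋ − ⌊3466/66⌋ = 1050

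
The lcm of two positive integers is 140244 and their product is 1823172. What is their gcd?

From gcd × lcm = pq: gcd = 1823172 / 140244 = 13.

13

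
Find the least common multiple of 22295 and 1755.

601965

22295 = 5 · 7³ · 13; 1755 = 3³ · 5 · 13
max exponents: 3³ · 5 · 7³ · 13 = 601965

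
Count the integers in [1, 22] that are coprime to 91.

18

Prime factors of 91: 7, 13. Count integers ≤ 22 divisible by none of them.
By inclusion–exclusion: 22 − ⌊22/7⌋ − ⌊22/13⌋ + ⌊22/91⌋ = 18.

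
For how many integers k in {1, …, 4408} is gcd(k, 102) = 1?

1382

102 = 2·3·17. Inclusion–exclusion on these primes:
4408 − ⌊4408/2⌋ − ⌊4408/3⌋ − ⌊4408/17⌋ + ⌊4408/6⌋ + ⌊4408/34⌋ + ⌊4408/51⌋ − ⌊4408/102⌋ = 1382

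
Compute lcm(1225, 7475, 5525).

6226675

lcm(1225, 7475) = 1225·7475/gcd = 9156875/25 = 366275
lcm(366275, 5525) = 366275·5525/gcd = 2023669375/325 = 6226675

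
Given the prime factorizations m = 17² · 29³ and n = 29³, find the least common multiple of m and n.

max exponent per prime: 17² · 29³ = 7048421

7048421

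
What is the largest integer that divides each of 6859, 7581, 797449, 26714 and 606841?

gcd(6859, 7581): 7581 = 1·6859 + 722; 6859 = 9·722 + 361; 722 = 2·361 + 0 → 361
gcd(361, 797449): 797449 = 2209·361 + 0 → 361
gcd(361, 26714): 26714 = 74·361 + 0 → 361
gcd(361, 606841): 606841 = 1681·361 + 0 → 361

361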